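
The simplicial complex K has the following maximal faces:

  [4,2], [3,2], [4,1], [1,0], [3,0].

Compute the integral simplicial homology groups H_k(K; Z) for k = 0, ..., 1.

H_0 = Z,  H_1 = Z.

Order the vertices as 0 < 1 < 2 < 3 < 4. Listing each simplex with vertices in this order, K has dimension 1 with simplices:

  0-simplices (5): [0], [1], [2], [3], [4]
  1-simplices (5): [0,1], [0,3], [1,4], [2,3], [2,4]

Hence C_0 ≅ Z^5, C_1 ≅ Z^5.

The boundary map ∂_1: C_1 → C_0 sends each edge [p,q] (with p < q) to q − p.
This gives a 5×5 integer matrix of rank 4; reducing to Smith normal form yields diagonal entries (1,1,1,1).

Now H_k = ker ∂_k / im ∂_{k+1}, so:

  H_0: rank C_0 − rank ∂_1 = 5 − 4 = 1, and the invariant factors of ∂_1 are all 1, so H_0 ≅ Z.
  H_1: rank ker ∂_1 − rank ∂_2 = (5 − 4) − 0 = 1, and there is no ∂_2, so H_1 ≅ Z.

(K is a triangulation of the circle S^1.)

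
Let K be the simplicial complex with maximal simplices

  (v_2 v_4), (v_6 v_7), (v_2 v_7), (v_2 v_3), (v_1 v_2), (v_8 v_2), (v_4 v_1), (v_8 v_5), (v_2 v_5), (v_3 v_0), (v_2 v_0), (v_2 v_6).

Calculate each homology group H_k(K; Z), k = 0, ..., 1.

Fix the vertex order v_0 < v_1 < v_2 < v_3 < v_4 < v_5 < v_6 < v_7 < v_8 and write every simplex with vertices in increasing order. Then dim K = 1 and the simplices of K are:

  0-simplices (9): [v_0], [v_1], [v_2], [v_3], [v_4], [v_5], [v_6], [v_7], [v_8]
  1-simplices (12): [v_0,v_2], [v_0,v_3], [v_1,v_2], [v_1,v_4], [v_2,v_3], [v_2,v_4], [v_2,v_5], [v_2,v_6], [v_2,v_7], [v_2,v_8], [v_5,v_8], [v_6,v_7]

so the chain groups are C_0 ≅ Z^9, C_1 ≅ Z^12.

Boundary ∂_1: C_1 → C_0 sends each edge [p,q] (with p < q) to q − p. For instance
  ∂[v_2,v_7] = [v_7] − [v_2].
This gives a 9×12 integer matrix of rank 8; reducing to Smith normal form yields diagonal entries (1,1,1,1,1,1,1,1).

From H_k ≅ ker(∂_k) / im(∂_{k+1}) we obtain:

  H_0: rank C_0 − rank ∂_1 = 9 − 8 = 1, and the invariant factors of ∂_1 are all 1, so H_0 = Z.
  H_1: rank ker ∂_1 − rank ∂_2 = (12 − 8) − 0 = 4, and there is no ∂_2, so H_1 = Z^4.

As a check, the Euler characteristic is 9 − 12 = -3, which agrees with 1 − 4 = -3.
(K is a triangulation of a wedge of 4 circles.)

H_0 ≅ Z,  H_1 ≅ Z^4.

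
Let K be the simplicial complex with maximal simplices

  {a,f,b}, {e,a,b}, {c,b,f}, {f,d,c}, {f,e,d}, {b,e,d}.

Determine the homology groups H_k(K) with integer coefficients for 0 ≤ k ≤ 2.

We work with the vertex ordering a < b < c < d < e < f. The simplices of K, each written with vertices in increasing order, are:

  0-simplices (6): a, b, c, d, e, f
  1-simplices (12): ab, ae, af, bc, bd, be, bf, cd, cf, de, df, ef
  2-simplices (6): abe, abf, bcf, bde, cdf, def

so the chain groups are C_0 ≅ Z^6, C_1 ≅ Z^12, C_2 ≅ Z^6.

The boundary map ∂_1: C_1 → C_0 maps an edge to its endpoints' difference, ∂[p,q] = q − p. For instance
  ∂df = f − d.
This gives a 6×12 integer matrix of rank 5; reducing to Smith normal form yields diagonal entries (1,1,1,1,1).

∂_2: C_2 → C_1 maps a triangle to the signed sum of its edges. For instance
  ∂cdf = df − cf + cd,
  ∂abf = bf − af + ab.
As a 12×6 matrix over Z this has rank 6, with invariant factors (1,1,1,1,1,1).

Reading off H_k = ker ∂_k / im ∂_{k+1}:

  H_0: rank C_0 − rank ∂_1 = 6 − 5 = 1, and the invariant factors of ∂_1 are all 1, so H_0 ≅ Z.
  H_1: rank ker ∂_1 − rank ∂_2 = (12 − 5) − 6 = 1, and the invariant factors of ∂_2 are all 1, so H_1 ≅ Z.
  H_2: rank ker ∂_2 − rank ∂_3 = (6 − 6) − 0 = 0, and there is no ∂_3, so H_2 ≅ 0.

(K is a triangulation of the cylinder S^1 x I.)

H_0 ≅ Z,  H_1 ≅ Z,  H_2 = 0.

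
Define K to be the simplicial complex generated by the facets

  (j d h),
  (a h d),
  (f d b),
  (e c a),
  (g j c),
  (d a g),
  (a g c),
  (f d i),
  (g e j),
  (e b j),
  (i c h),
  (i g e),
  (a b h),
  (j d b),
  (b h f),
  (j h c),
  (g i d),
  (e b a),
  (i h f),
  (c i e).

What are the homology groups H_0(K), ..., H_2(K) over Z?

We work with the vertex ordering a < b < c < d < e < f < g < h < i < j. The simplices of K, each written with vertices in increasing order, are:

  0-simplices (10): a, b, c, d, e, f, g, h, i, j
  1-simplices (30): ab, ac, ad, ae, ag, ah, bd, be, bf, bh, bj, ce, cg, ch, ci, cj, df, dg, dh, di, dj, eg, ei, ej, fh, fi, gi, gj, hi, hj
  2-simplices (20): abe, abh, ace, acg, adg, adh, bdf, bdj, bej, bfh, cei, cgj, chi, chj, dfi, dgi, dhj, egi, egj, fhi

giving chain groups C_0 ≅ Z^10, C_1 ≅ Z^30, C_2 ≅ Z^20.

Boundary ∂_1: C_1 → C_0 sends each edge [p,q] (with p < q) to q − p.
As a 10×30 matrix over Z this has rank 9, with invariant factors (1,1,1,1,1,1,1,1,1).

Boundary ∂_2: C_2 → C_1 maps a triangle to the signed sum of its edges. For instance
  ∂egi = gi − ei + eg,
  ∂chj = hj − cj + ch.
This gives a 30×20 integer matrix of rank 20; reducing to Smith normal form yields diagonal entries (1,1,1,1,1,1,1,1,1,1,1,1,1,1,1,1,1,1,1,2).

Computing H_k = (kernel of ∂_k) / (image of ∂_{k+1}):

  H_0: rank C_0 − rank ∂_1 = 10 − 9 = 1, and the invariant factors of ∂_1 are all 1, so H_0 = Z.
  H_1: rank ker ∂_1 − rank ∂_2 = (30 − 9) − 20 = 1, and ∂_2 has invariant factor 2 > 1, so H_1 = Z × Z/2.
  H_2: rank ker ∂_2 − rank ∂_3 = (20 − 20) − 0 = 0, and there is no ∂_3, so H_2 = 0.

As a check, the Euler characteristic is 10 − 30 + 20 = 0, which agrees with 1 − 1 + 0 = 0.

H_0 ≅ Z,  H_1 ≅ Z × Z/2,  H_2 = 0.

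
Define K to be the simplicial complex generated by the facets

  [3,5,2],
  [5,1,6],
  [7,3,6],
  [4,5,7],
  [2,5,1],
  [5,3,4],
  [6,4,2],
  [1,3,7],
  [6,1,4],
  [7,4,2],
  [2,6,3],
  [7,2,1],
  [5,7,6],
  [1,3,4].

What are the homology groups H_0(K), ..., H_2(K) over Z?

We work with the vertex ordering 1 < 2 < 3 < 4 < 5 < 6 < 7. The simplices of K, each written with vertices in increasing order, are:

  0-simplices (7): [1], [2], [3], [4], [5], [6], [7]
  1-simplices (21): [1,2], [1,3], [1,4], [1,5], [1,6], [1,7], [2,3], [2,4], [2,5], [2,6], [2,7], [3,4], [3,5], [3,6], [3,7], [4,5], [4,6], [4,7], [5,6], [5,7], [6,7]
  2-simplices (14): [1,2,5], [1,2,7], [1,3,4], [1,3,7], [1,4,6], [1,5,6], [2,3,5], [2,3,6], [2,4,6], [2,4,7], [3,4,5], [3,6,7], [4,5,7], [5,6,7]

so the chain groups are C_0 ≅ Z^7, C_1 ≅ Z^21, C_2 ≅ Z^14.

The boundary map ∂_1: C_1 → C_0 sends each edge [p,q] (with p < q) to q − p. For instance
  ∂[3,5] = [5] − [3].
This gives a 7×21 integer matrix of rank 6; reducing to Smith normal form yields diagonal entries (1,1,1,1,1,1).

∂_2: C_2 → C_1 maps a triangle to the signed sum of its edges. For instance
  ∂[1,2,5] = [2,5] − [1,5] + [1,2],
  ∂[1,2,7] = [2,7] − [1,7] + [1,2].
This gives a 21×14 integer matrix of rank 13; reducing to Smith normal form yields diagonal entries (1,1,1,1,1,1,1,1,1,1,1,1,1).

Reading off H_k = ker ∂_k / im ∂_{k+1}:

  H_0: rank C_0 − rank ∂_1 = 7 − 6 = 1, and the invariant factors of ∂_1 are all 1, so H_0 ≅ Z.
  H_1: rank ker ∂_1 − rank ∂_2 = (21 − 6) − 13 = 2, and the invariant factors of ∂_2 are all 1, so H_1 ≅ Z^2.
  H_2: rank ker ∂_2 − rank ∂_3 = (14 − 13) − 0 = 1, and there is no ∂_3, so H_2 ≅ Z.

As a check, the Euler characteristic is 7 − 21 + 14 = 0, which agrees with 1 − 2 + 1 = 0.

H_0 = Z,  H_1 = Z^2,  H_2 = Z.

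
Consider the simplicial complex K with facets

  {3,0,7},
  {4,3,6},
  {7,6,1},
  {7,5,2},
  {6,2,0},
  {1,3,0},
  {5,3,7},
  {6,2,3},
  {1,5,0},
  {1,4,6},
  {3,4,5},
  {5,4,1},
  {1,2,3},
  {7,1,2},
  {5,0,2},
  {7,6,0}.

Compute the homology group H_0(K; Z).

Fix the vertex order 0 < 1 < 2 < 3 < 4 < 5 < 6 < 7 and write every simplex with vertices in increasing order. Then dim K = 2 and the simplices of K are:

  0-simplices (8): [0], [1], [2], [3], [4], [5], [6], [7]
  1-simplices (24): (24 of them)
  2-simplices (16): [0,1,3], [0,1,5], [0,2,5], [0,2,6], [0,3,7], [0,6,7], [1,2,3], [1,2,7], [1,4,5], [1,4,6], [1,6,7], [2,3,6], [2,5,7], [3,4,5], [3,4,6], [3,5,7]

giving chain groups C_0 ≅ Z^8, C_1 ≅ Z^24, C_2 ≅ Z^16.

∂_1: C_1 → C_0 maps an edge to its endpoints' difference, ∂[p,q] = q − p. For instance
  ∂[6,7] = [7] − [6].
The 8×24 boundary matrix has rank 7 and Smith normal form diag(1,1,1,1,1,1,1).

∂_2: C_2 → C_1 acts by ∂[p,q,r] = [q,r] − [p,r] + [p,q]. For instance
  ∂[3,4,6] = [4,6] − [3,6] + [3,4],
  ∂[1,2,7] = [2,7] − [1,7] + [1,2].
The 24×16 boundary matrix has rank 15 and Smith normal form diag(1,1,1,1,1,1,1,1,1,1,1,1,1,1,1).

From H_k ≅ ker(∂_k) / im(∂_{k+1}) we obtain:

  H_0: rank C_0 − rank ∂_1 = 8 − 7 = 1, and the invariant factors of ∂_1 are all 1, so H_0 ≅ Z.

H_0 ≅ Z.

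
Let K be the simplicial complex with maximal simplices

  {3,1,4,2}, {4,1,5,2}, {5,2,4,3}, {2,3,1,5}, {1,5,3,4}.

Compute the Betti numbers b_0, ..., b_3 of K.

b_0 = 1, b_1 = 0, b_2 = 0, b_3 = 1.

Order the vertices as 1 < 2 < 3 < 4 < 5. Listing each simplex with vertices in this order, K has dimension 3 with simplices:

  0-simplices (5): [1], [2], [3], [4], [5]
  1-simplices (10): [1,2], [1,3], [1,4], [1,5], [2,3], [2,4], [2,5], [3,4], [3,5], [4,5]
  2-simplices (10): [1,2,3], [1,2,4], [1,2,5], [1,3,4], [1,3,5], [1,4,5], [2,3,4], [2,3,5], [2,4,5], [3,4,5]
  3-simplices (5): [1,2,3,4], [1,2,3,5], [1,2,4,5], [1,3,4,5], [2,3,4,5]

so the chain groups are C_0 ≅ Z^5, C_1 ≅ Z^10, C_2 ≅ Z^10, C_3 ≅ Z^5.

Boundary ∂_1: C_1 → C_0 is given by ∂[p,q] = [q] − [p].
The 5×10 boundary matrix has rank 4 and Smith normal form diag(1,1,1,1).

∂_2: C_2 → C_1 sends each 2-simplex [p,q,r] to [q,r] − [p,r] + [p,q]. For instance
  ∂[1,2,5] = [2,5] − [1,5] + [1,2],
  ∂[3,4,5] = [4,5] − [3,5] + [3,4].
This gives a 10×10 integer matrix of rank 6; reducing to Smith normal form yields diagonal entries (1,1,1,1,1,1).

The boundary map ∂_3: C_3 → C_2 sends each 3-simplex σ to the alternating sum Σ_i (−1)^i (σ with its i-th vertex removed). For instance
  ∂[1,3,4,5] = [3,4,5] − [1,4,5] + [1,3,5] − [1,3,4],
  ∂[1,2,3,4] = [2,3,4] − [1,3,4] + [1,2,4] − [1,2,3].
This gives a 10×5 integer matrix of rank 4; reducing to Smith normal form yields diagonal entries (1,1,1,1).

Reading off H_k = ker ∂_k / im ∂_{k+1}:

  H_0: rank C_0 − rank ∂_1 = 5 − 4 = 1, and the invariant factors of ∂_1 are all 1, so H_0 = Z.
  H_1: rank ker ∂_1 − rank ∂_2 = (10 − 4) − 6 = 0, and the invariant factors of ∂_2 are all 1, so H_1 = 0.
  H_2: rank ker ∂_2 − rank ∂_3 = (10 − 6) − 4 = 0, and the invariant factors of ∂_3 are all 1, so H_2 = 0.
  H_3: rank ker ∂_3 − rank ∂_4 = (5 − 4) − 0 = 1, and there is no ∂_4, so H_3 = Z.

(K is a triangulation of the 3-sphere S^3.)

Hence the Betti numbers are b_0 = 1, b_1 = 0, b_2 = 0, b_3 = 1.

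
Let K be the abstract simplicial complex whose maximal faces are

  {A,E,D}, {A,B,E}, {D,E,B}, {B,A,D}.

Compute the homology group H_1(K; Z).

Fix the vertex order A < B < D < E and write every simplex with vertices in increasing order. Then dim K = 2 and the simplices of K are:

  0-simplices (4): A, B, D, E
  1-simplices (6): AB, AD, AE, BD, BE, DE
  2-simplices (4): ABD, ABE, ADE, BDE

so the chain groups are C_0 ≅ Z^4, C_1 ≅ Z^6, C_2 ≅ Z^4.

The boundary map ∂_1: C_1 → C_0 is given by ∂[p,q] = [q] − [p]. For instance
  ∂AB = B − A.
This gives a 4×6 integer matrix of rank 3; reducing to Smith normal form yields diagonal entries (1,1,1).

Boundary ∂_2: C_2 → C_1 sends each 2-simplex [p,q,r] to [q,r] − [p,r] + [p,q]. For instance
  ∂ABE = BE − AE + AB,
  ∂ABD = BD − AD + AB.
The resulting 6×4 matrix has rank 3, and its Smith normal form has invariant factors (1,1,1).

Reading off H_k = ker ∂_k / im ∂_{k+1}:

  H_1: rank ker ∂_1 − rank ∂_2 = (6 − 3) − 3 = 0, and the invariant factors of ∂_2 are all 1, so H_1 ≅ 0.

H_1 = 0.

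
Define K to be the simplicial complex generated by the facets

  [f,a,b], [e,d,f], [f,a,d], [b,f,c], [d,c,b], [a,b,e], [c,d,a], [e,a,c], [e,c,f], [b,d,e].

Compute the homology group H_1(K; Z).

H_1 = Z/2.

Order the vertices as a < b < c < d < e < f. Listing each simplex with vertices in this order, K has dimension 2 with simplices:

  0-simplices (6): a, b, c, d, e, f
  1-simplices (15): ab, ac, ad, ae, af, bc, bd, be, bf, cd, ce, cf, de, df, ef
  2-simplices (10): abe, abf, acd, ace, adf, bcd, bcf, bde, cef, def

giving chain groups C_0 ≅ Z^6, C_1 ≅ Z^15, C_2 ≅ Z^10.

Boundary ∂_1: C_1 → C_0 maps an edge to its endpoints' difference, ∂[p,q] = q − p.
As a 6×15 matrix over Z this has rank 5, with invariant factors (1,1,1,1,1).

The boundary map ∂_2: C_2 → C_1 sends each 2-simplex [p,q,r] to [q,r] − [p,r] + [p,q]. For instance
  ∂bcd = cd − bd + bc,
  ∂acd = cd − ad + ac.
The 15×10 boundary matrix has rank 10 and Smith normal form diag(1,1,1,1,1,1,1,1,1,2).

From H_k ≅ ker(∂_k) / im(∂_{k+1}) we obtain:

  H_1: rank ker ∂_1 − rank ∂_2 = (15 − 5) − 10 = 0, and ∂_2 has invariant factor 2 > 1, so H_1 ≅ Z/2.

(K is a triangulation of the real projective plane RP^2.)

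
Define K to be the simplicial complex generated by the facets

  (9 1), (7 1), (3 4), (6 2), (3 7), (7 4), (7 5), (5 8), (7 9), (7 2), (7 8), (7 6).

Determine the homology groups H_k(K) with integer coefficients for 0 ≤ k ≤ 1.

We work with the vertex ordering 1 < 2 < 3 < 4 < 5 < 6 < 7 < 8 < 9. The simplices of K, each written with vertices in increasing order, are:

  0-simplices (9): [1], [2], [3], [4], [5], [6], [7], [8], [9]
  1-simplices (12): [1,7], [1,9], [2,6], [2,7], [3,4], [3,7], [4,7], [5,7], [5,8], [6,7], [7,8], [7,9]

giving chain groups C_0 ≅ Z^9, C_1 ≅ Z^12.

∂_1: C_1 → C_0 is given by ∂[p,q] = [q] − [p].
The 9×12 boundary matrix has rank 8 and Smith normal form diag(1,1,1,1,1,1,1,1).

Computing H_k = (kernel of ∂_k) / (image of ∂_{k+1}):

  H_0: rank C_0 − rank ∂_1 = 9 − 8 = 1, and the invariant factors of ∂_1 are all 1, so H_0 ≅ Z.
  H_1: rank ker ∂_1 − rank ∂_2 = (12 − 8) − 0 = 4, and there is no ∂_2, so H_1 ≅ Z^4.

As a check, the Euler characteristic is 9 − 12 = -3, which agrees with 1 − 4 = -3.

H_0 ≅ Z,  H_1 ≅ Z^4.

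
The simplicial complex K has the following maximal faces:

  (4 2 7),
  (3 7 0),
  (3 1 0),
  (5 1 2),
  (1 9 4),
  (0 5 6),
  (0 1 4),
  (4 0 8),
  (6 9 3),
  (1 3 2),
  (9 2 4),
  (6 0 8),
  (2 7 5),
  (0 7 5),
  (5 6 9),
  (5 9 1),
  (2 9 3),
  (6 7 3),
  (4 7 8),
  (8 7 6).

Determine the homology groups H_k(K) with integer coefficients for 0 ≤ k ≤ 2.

Fix the vertex order 0 < 1 < 2 < 3 < 4 < 5 < 6 < 7 < 8 < 9 and write every simplex with vertices in increasing order. Then dim K = 2 and the simplices of K are:

  0-simplices (10): [0], [1], [2], [3], [4], [5], [6], [7], [8], [9]
  1-simplices (30): (30 of them)
  2-simplices (20): (20 of them)

giving chain groups C_0 ≅ Z^10, C_1 ≅ Z^30, C_2 ≅ Z^20.

The boundary map ∂_1: C_1 → C_0 sends each edge [p,q] (with p < q) to q − p. For instance
  ∂[1,9] = [9] − [1].
This gives a 10×30 integer matrix of rank 9; reducing to Smith normal form yields diagonal entries (1,1,1,1,1,1,1,1,1).

Boundary ∂_2: C_2 → C_1 acts by ∂[p,q,r] = [q,r] − [p,r] + [p,q]. For instance
  ∂[0,1,3] = [1,3] − [0,3] + [0,1],
  ∂[3,6,9] = [6,9] − [3,9] + [3,6].
As a 30×20 matrix over Z this has rank 20, with invariant factors (1,1,1,1,1,1,1,1,1,1,1,1,1,1,1,1,1,1,1,2).

From H_k ≅ ker(∂_k) / im(∂_{k+1}) we obtain:

  H_0: rank C_0 − rank ∂_1 = 10 − 9 = 1, and the invariant factors of ∂_1 are all 1, so H_0 ≅ Z.
  H_1: rank ker ∂_1 − rank ∂_2 = (30 − 9) − 20 = 1, and ∂_2 has invariant factor 2 > 1, so H_1 ≅ Z ⊕ Z/2.
  H_2: rank ker ∂_2 − rank ∂_3 = (20 − 20) − 0 = 0, and there is no ∂_3, so H_2 ≅ 0.

H_0 = Z,  H_1 = Z ⊕ Z/2,  H_2 = 0.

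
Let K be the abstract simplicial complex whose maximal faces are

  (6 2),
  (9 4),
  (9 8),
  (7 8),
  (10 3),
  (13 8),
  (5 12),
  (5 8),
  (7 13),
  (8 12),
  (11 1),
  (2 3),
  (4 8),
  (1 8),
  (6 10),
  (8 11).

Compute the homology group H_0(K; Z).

Fix the vertex order 1 < 2 < 3 < 4 < 5 < 6 < 7 < 8 < 9 < 10 < 11 < 12 < 13 and write every simplex with vertices in increasing order. Then dim K = 1 and the simplices of K are:

  0-simplices (13): [1], [2], [3], [4], [5], [6], [7], [8], [9], [10], [11], [12], [13]
  1-simplices (16): [1,8], [1,11], [2,3], [2,6], [3,10], [4,8], [4,9], [5,8], [5,12], [6,10], [7,8], [7,13], [8,9], [8,11], [8,12], [8,13]

giving chain groups C_0 ≅ Z^13, C_1 ≅ Z^16.

The boundary map ∂_1: C_1 → C_0 is given by ∂[p,q] = [q] − [p]. For instance
  ∂[5,12] = [12] − [5].
The resulting 13×16 matrix has rank 11, and its Smith normal form has invariant factors (1,1,1,1,1,1,1,1,1,1,1).

Computing H_k = (kernel of ∂_k) / (image of ∂_{k+1}):

  H_0: rank C_0 − rank ∂_1 = 13 − 11 = 2, and the invariant factors of ∂_1 are all 1, so H_0 = Z^2.

H_0 ≅ Z^2.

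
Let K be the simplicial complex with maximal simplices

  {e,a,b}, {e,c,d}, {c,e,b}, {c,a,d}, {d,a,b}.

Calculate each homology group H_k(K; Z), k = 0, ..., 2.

H_0 = Z,  H_1 = Z,  H_2 = 0.

We work with the vertex ordering a < b < c < d < e. The simplices of K, each written with vertices in increasing order, are:

  0-simplices (5): a, b, c, d, e
  1-simplices (10): ab, ac, ad, ae, bc, bd, be, cd, ce, de
  2-simplices (5): abd, abe, acd, bce, cde

giving chain groups C_0 ≅ Z^5, C_1 ≅ Z^10, C_2 ≅ Z^5.

∂_1: C_1 → C_0 is given by ∂[p,q] = [q] − [p].
The 5×10 boundary matrix has rank 4 and Smith normal form diag(1,1,1,1).

Boundary ∂_2: C_2 → C_1 maps a triangle to the signed sum of its edges. For instance
  ∂abe = be − ae + ab,
  ∂abd = bd − ad + ab.
This gives a 10×5 integer matrix of rank 5; reducing to Smith normal form yields diagonal entries (1,1,1,1,1).

Now H_k = ker ∂_k / im ∂_{k+1}, so:

  H_0: rank C_0 − rank ∂_1 = 5 − 4 = 1, and the invariant factors of ∂_1 are all 1, so H_0 = Z.
  H_1: rank ker ∂_1 − rank ∂_2 = (10 − 4) − 5 = 1, and the invariant factors of ∂_2 are all 1, so H_1 = Z.
  H_2: rank ker ∂_2 − rank ∂_3 = (5 − 5) − 0 = 0, and there is no ∂_3, so H_2 = 0.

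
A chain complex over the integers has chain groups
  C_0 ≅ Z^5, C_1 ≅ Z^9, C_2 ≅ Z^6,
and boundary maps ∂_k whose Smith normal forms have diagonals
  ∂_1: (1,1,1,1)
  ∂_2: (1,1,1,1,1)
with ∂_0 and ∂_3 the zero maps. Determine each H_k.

H_0: b_0 = 5 − 0 − 4 = 1; torsion from ∂_1 factors > 1: none. So H_0 = Z.
H_1: b_1 = 9 − 4 − 5 = 0; torsion from ∂_2 factors > 1: none. So H_1 = 0.
H_2: b_2 = 6 − 5 − 0 = 1; torsion from ∂_3 factors > 1: none. So H_2 = Z.

H_0 = Z,  H_1 = 0,  H_2 = Z.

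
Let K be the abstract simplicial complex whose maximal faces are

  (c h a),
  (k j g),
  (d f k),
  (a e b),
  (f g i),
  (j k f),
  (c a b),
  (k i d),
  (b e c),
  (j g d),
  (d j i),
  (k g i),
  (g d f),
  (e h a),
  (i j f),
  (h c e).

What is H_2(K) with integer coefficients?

H_2 ≅ Z.

Fix the vertex order a < b < c < d < e < f < g < h < i < j < k and write every simplex with vertices in increasing order. Then dim K = 2 and the simplices of K are:

  0-simplices (11): a, b, c, d, e, f, g, h, i, j, k
  1-simplices (24): ab, ac, ae, ah, bc, be, ce, ch, df, dg, di, dj, dk, eh, fg, fi, fj, fk, gi, gj, gk, ij, ik, jk
  2-simplices (16): abc, abe, ach, aeh, bce, ceh, dfg, dfk, dgj, dij, dik, fgi, fij, fjk, gik, gjk

so the chain groups are C_0 ≅ Z^11, C_1 ≅ Z^24, C_2 ≅ Z^16.

∂_1: C_1 → C_0 is given by ∂[p,q] = [q] − [p].
This gives a 11×24 integer matrix of rank 9; reducing to Smith normal form yields diagonal entries (1,1,1,1,1,1,1,1,1).

∂_2: C_2 → C_1 acts by ∂[p,q,r] = [q,r] − [p,r] + [p,q]. For instance
  ∂dgj = gj − dj + dg,
  ∂fgi = gi − fi + fg.
As a 24×16 matrix over Z this has rank 15, with invariant factors (1,1,1,1,1,1,1,1,1,1,1,1,1,1,2).

From H_k ≅ ker(∂_k) / im(∂_{k+1}) we obtain:

  H_2: rank ker ∂_2 − rank ∂_3 = (16 − 15) − 0 = 1, and there is no ∂_3, so H_2 = Z.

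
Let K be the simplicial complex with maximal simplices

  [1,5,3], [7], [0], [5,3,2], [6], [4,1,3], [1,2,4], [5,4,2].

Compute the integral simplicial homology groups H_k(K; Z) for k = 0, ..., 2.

Order the vertices as 0 < 1 < 2 < 3 < 4 < 5 < 6 < 7. Listing each simplex with vertices in this order, K has dimension 2 with simplices:

  0-simplices (8): [0], [1], [2], [3], [4], [5], [6], [7]
  1-simplices (10): [1,2], [1,3], [1,4], [1,5], [2,3], [2,4], [2,5], [3,4], [3,5], [4,5]
  2-simplices (5): [1,2,4], [1,3,4], [1,3,5], [2,3,5], [2,4,5]

so the chain groups are C_0 ≅ Z^8, C_1 ≅ Z^10, C_2 ≅ Z^5.

The boundary map ∂_1: C_1 → C_0 is given by ∂[p,q] = [q] − [p]. For instance
  ∂[2,5] = [5] − [2].
This gives a 8×10 integer matrix of rank 4; reducing to Smith normal form yields diagonal entries (1,1,1,1).

Boundary ∂_2: C_2 → C_1 sends each 2-simplex [p,q,r] to [q,r] − [p,r] + [p,q]. For instance
  ∂[2,4,5] = [4,5] − [2,5] + [2,4],
  ∂[1,3,5] = [3,5] − [1,5] + [1,3].
The resulting 10×5 matrix has rank 5, and its Smith normal form has invariant factors (1,1,1,1,1).

Now H_k = ker ∂_k / im ∂_{k+1}, so:

  H_0: rank C_0 − rank ∂_1 = 8 − 4 = 4, and the invariant factors of ∂_1 are all 1, so H_0 = Z^4.
  H_1: rank ker ∂_1 − rank ∂_2 = (10 − 4) − 5 = 1, and the invariant factors of ∂_2 are all 1, so H_1 = Z.
  H_2: rank ker ∂_2 − rank ∂_3 = (5 − 5) − 0 = 0, and there is no ∂_3, so H_2 = 0.

H_0 = Z^4,  H_1 = Z,  H_2 = 0.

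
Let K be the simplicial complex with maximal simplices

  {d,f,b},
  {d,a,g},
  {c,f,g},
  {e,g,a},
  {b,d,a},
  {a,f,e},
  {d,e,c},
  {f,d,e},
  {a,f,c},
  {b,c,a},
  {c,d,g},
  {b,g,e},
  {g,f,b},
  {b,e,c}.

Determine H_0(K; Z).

Order the vertices as a < b < c < d < e < f < g. Listing each simplex with vertices in this order, K has dimension 2 with simplices:

  0-simplices (7): a, b, c, d, e, f, g
  1-simplices (21): ab, ac, ad, ae, af, ag, bc, bd, be, bf, bg, cd, ce, cf, cg, de, df, dg, ef, eg, fg
  2-simplices (14): abc, abd, acf, adg, aef, aeg, bce, bdf, beg, bfg, cde, cdg, cfg, def

giving chain groups C_0 ≅ Z^7, C_1 ≅ Z^21, C_2 ≅ Z^14.

The boundary map ∂_1: C_1 → C_0 sends each edge [p,q] (with p < q) to q − p. For instance
  ∂df = f − d.
The resulting 7×21 matrix has rank 6, and its Smith normal form has invariant factors (1,1,1,1,1,1).

Boundary ∂_2: C_2 → C_1 maps a triangle to the signed sum of its edges. For instance
  ∂abd = bd − ad + ab,
  ∂cdg = dg − cg + cd.
The resulting 21×14 matrix has rank 13, and its Smith normal form has invariant factors (1,1,1,1,1,1,1,1,1,1,1,1,1).

Reading off H_k = ker ∂_k / im ∂_{k+1}:

  H_0: rank C_0 − rank ∂_1 = 7 − 6 = 1, and the invariant factors of ∂_1 are all 1, so H_0 = Z.

H_0 = Z.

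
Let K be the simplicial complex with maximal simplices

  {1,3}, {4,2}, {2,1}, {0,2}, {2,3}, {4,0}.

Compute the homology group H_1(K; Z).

Order the vertices as 0 < 1 < 2 < 3 < 4. Listing each simplex with vertices in this order, K has dimension 1 with simplices:

  0-simplices (5): [0], [1], [2], [3], [4]
  1-simplices (6): [0,2], [0,4], [1,2], [1,3], [2,3], [2,4]

giving chain groups C_0 ≅ Z^5, C_1 ≅ Z^6.

The boundary map ∂_1: C_1 → C_0 is given by ∂[p,q] = [q] − [p]. For instance
  ∂[0,2] = [2] − [0].
This gives a 5×6 integer matrix of rank 4; reducing to Smith normal form yields diagonal entries (1,1,1,1).

From H_k ≅ ker(∂_k) / im(∂_{k+1}) we obtain:

  H_1: rank ker ∂_1 − rank ∂_2 = (6 − 4) − 0 = 2, and there is no ∂_2, so H_1 = Z^2.

H_1 = Z^2.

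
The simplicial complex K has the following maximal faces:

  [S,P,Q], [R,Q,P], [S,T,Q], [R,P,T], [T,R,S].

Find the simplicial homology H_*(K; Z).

H_0 ≅ Z,  H_1 ≅ Z,  H_2 = 0.

Take the total order P < Q < R < S < T on the vertex set. Then K (dimension 2) consists of the simplices:

  0-simplices (5): P, Q, R, S, T
  1-simplices (10): PQ, PR, PS, PT, QR, QS, QT, RS, RT, ST
  2-simplices (5): PQR, PQS, PRT, QST, RST

Hence C_0 ≅ Z^5, C_1 ≅ Z^10, C_2 ≅ Z^5.

∂_1: C_1 → C_0 sends each edge [p,q] (with p < q) to q − p.
The 5×10 boundary matrix has rank 4 and Smith normal form diag(1,1,1,1).

∂_2: C_2 → C_1 maps a triangle to the signed sum of its edges. For instance
  ∂QST = ST − QT + QS,
  ∂RST = ST − RT + RS.
The 10×5 boundary matrix has rank 5 and Smith normal form diag(1,1,1,1,1).

From H_k ≅ ker(∂_k) / im(∂_{k+1}) we obtain:

  H_0: rank C_0 − rank ∂_1 = 5 − 4 = 1, and the invariant factors of ∂_1 are all 1, so H_0 = Z.
  H_1: rank ker ∂_1 − rank ∂_2 = (10 − 4) − 5 = 1, and the invariant factors of ∂_2 are all 1, so H_1 = Z.
  H_2: rank ker ∂_2 − rank ∂_3 = (5 − 5) − 0 = 0, and there is no ∂_3, so H_2 = 0.

As a check, the Euler characteristic is 5 − 10 + 5 = 0, which agrees with 1 − 1 + 0 = 0.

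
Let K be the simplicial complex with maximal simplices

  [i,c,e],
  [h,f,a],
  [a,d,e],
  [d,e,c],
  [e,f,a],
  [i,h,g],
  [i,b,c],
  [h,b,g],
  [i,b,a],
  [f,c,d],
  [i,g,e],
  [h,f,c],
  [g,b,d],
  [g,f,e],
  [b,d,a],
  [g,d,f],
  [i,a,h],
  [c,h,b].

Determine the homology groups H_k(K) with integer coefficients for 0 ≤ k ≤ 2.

K has 9 vertices, 27 edges, 18 triangles.
rank ∂_0 = 0, rank ∂_1 = 8 ⇒ b_0 = 9 − 0 − 8 = 1; all invariant factors of ∂_1 are 1 so no torsion. So H_0 ≅ Z.
rank ∂_1 = 8, rank ∂_2 = 18 ⇒ b_1 = 27 − 8 − 18 = 1; ∂_2 has invariant factor(s) [2] giving torsion. So H_1 ≅ Z ⊕ Z/2Z.
rank ∂_2 = 18, rank ∂_3 = 0 ⇒ b_2 = 18 − 18 − 0 = 0. So H_2 ≅ 0.

H_0 = Z,  H_1 = Z ⊕ Z/2Z,  H_2 = 0.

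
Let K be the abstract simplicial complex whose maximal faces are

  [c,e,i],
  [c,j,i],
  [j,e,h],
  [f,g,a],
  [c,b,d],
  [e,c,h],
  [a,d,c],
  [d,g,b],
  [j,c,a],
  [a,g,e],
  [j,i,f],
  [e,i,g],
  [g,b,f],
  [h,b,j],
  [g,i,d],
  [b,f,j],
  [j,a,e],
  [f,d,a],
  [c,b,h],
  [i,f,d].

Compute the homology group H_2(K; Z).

H_2 = 0.

Fix the vertex order a < b < c < d < e < f < g < h < i < j and write every simplex with vertices in increasing order. Then dim K = 2 and the simplices of K are:

  0-simplices (10): a, b, c, d, e, f, g, h, i, j
  1-simplices (30): ac, ad, ae, af, ag, aj, bc, bd, bf, bg, bh, bj, cd, ce, ch, ci, cj, df, dg, di, eg, eh, ei, ej, fg, fi, fj, gi, hj, ij
  2-simplices (20): acd, acj, adf, aeg, aej, afg, bcd, bch, bdg, bfg, bfj, bhj, ceh, cei, cij, dfi, dgi, egi, ehj, fij

Hence C_0 ≅ Z^10, C_1 ≅ Z^30, C_2 ≅ Z^20.

The boundary map ∂_1: C_1 → C_0 is given by ∂[p,q] = [q] − [p].
The 10×30 boundary matrix has rank 9 and Smith normal form diag(1,1,1,1,1,1,1,1,1).

∂_2: C_2 → C_1 sends each 2-simplex [p,q,r] to [q,r] − [p,r] + [p,q]. For instance
  ∂bch = ch − bh + bc,
  ∂bdg = dg − bg + bd.
The 30×20 boundary matrix has rank 20 and Smith normal form diag(1,1,1,1,1,1,1,1,1,1,1,1,1,1,1,1,1,1,1,2).

Computing H_k = (kernel of ∂_k) / (image of ∂_{k+1}):

  H_2: rank ker ∂_2 − rank ∂_3 = (20 − 20) − 0 = 0, and there is no ∂_3, so H_2 ≅ 0.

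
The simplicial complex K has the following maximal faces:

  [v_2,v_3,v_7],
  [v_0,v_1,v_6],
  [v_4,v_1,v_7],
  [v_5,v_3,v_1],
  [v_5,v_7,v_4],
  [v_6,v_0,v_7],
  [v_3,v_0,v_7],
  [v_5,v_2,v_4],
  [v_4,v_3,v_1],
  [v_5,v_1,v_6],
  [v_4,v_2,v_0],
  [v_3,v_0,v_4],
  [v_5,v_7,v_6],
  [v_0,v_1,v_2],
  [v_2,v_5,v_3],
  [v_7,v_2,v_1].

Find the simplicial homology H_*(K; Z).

Take the total order v_0 < v_1 < v_2 < v_3 < v_4 < v_5 < v_6 < v_7 on the vertex set. Then K (dimension 2) consists of the simplices:

  0-simplices (8): [v_0], [v_1], [v_2], [v_3], [v_4], [v_5], [v_6], [v_7]
  1-simplices (24): (24 of them)
  2-simplices (16): (16 of them)

Hence C_0 ≅ Z^8, C_1 ≅ Z^24, C_2 ≅ Z^16.

∂_1: C_1 → C_0 maps an edge to its endpoints' difference, ∂[p,q] = q − p.
As a 8×24 matrix over Z this has rank 7, with invariant factors (1,1,1,1,1,1,1).

The boundary map ∂_2: C_2 → C_1 sends each 2-simplex [p,q,r] to [q,r] − [p,r] + [p,q]. For instance
  ∂[v_0,v_1,v_6] = [v_1,v_6] − [v_0,v_6] + [v_0,v_1],
  ∂[v_1,v_3,v_5] = [v_3,v_5] − [v_1,v_5] + [v_1,v_3].
This gives a 24×16 integer matrix of rank 15; reducing to Smith normal form yields diagonal entries (1,1,1,1,1,1,1,1,1,1,1,1,1,1,1).

Reading off H_k = ker ∂_k / im ∂_{k+1}:

  H_0: rank C_0 − rank ∂_1 = 8 − 7 = 1, and the invariant factors of ∂_1 are all 1, so H_0 = Z.
  H_1: rank ker ∂_1 − rank ∂_2 = (24 − 7) − 15 = 2, and the invariant factors of ∂_2 are all 1, so H_1 = Z^2.
  H_2: rank ker ∂_2 − rank ∂_3 = (16 − 15) − 0 = 1, and there is no ∂_3, so H_2 = Z.

(K is a triangulation of the torus T^2.)

H_0 = Z,  H_1 = Z^2,  H_2 = Z.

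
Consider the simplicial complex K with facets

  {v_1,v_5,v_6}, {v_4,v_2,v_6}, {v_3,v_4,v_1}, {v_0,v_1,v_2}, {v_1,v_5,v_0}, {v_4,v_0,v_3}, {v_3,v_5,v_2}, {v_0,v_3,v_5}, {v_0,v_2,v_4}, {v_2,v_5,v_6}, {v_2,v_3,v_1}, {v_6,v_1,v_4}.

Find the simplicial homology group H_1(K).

H_1 ≅ Z_2.

Take the total order v_0 < v_1 < v_2 < v_3 < v_4 < v_5 < v_6 on the vertex set. Then K (dimension 2) consists of the simplices:

  0-simplices (7): [v_0], [v_1], [v_2], [v_3], [v_4], [v_5], [v_6]
  1-simplices (18): (18 of them)
  2-simplices (12): (12 of them)

giving chain groups C_0 ≅ Z^7, C_1 ≅ Z^18, C_2 ≅ Z^12.

Boundary ∂_1: C_1 → C_0 sends each edge [p,q] (with p < q) to q − p. For instance
  ∂[v_2,v_6] = [v_6] − [v_2].
As a 7×18 matrix over Z this has rank 6, with invariant factors (1,1,1,1,1,1).

The boundary map ∂_2: C_2 → C_1 maps a triangle to the signed sum of its edges. For instance
  ∂[v_2,v_5,v_6] = [v_5,v_6] − [v_2,v_6] + [v_2,v_5],
  ∂[v_0,v_1,v_5] = [v_1,v_5] − [v_0,v_5] + [v_0,v_1].
The 18×12 boundary matrix has rank 12 and Smith normal form diag(1,1,1,1,1,1,1,1,1,1,1,2).

Computing H_k = (kernel of ∂_k) / (image of ∂_{k+1}):

  H_1: rank ker ∂_1 − rank ∂_2 = (18 − 6) − 12 = 0, and ∂_2 has invariant factor 2 > 1, so H_1 ≅ Z_2.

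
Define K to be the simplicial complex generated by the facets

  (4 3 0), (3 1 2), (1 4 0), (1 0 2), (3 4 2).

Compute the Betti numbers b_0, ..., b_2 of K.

b_0 = 1, b_1 = 1, b_2 = 0.

Take the total order 0 < 1 < 2 < 3 < 4 on the vertex set. Then K (dimension 2) consists of the simplices:

  0-simplices (5): [0], [1], [2], [3], [4]
  1-simplices (10): [0,1], [0,2], [0,3], [0,4], [1,2], [1,3], [1,4], [2,3], [2,4], [3,4]
  2-simplices (5): [0,1,2], [0,1,4], [0,3,4], [1,2,3], [2,3,4]

giving chain groups C_0 ≅ Z^5, C_1 ≅ Z^10, C_2 ≅ Z^5.

The boundary map ∂_1: C_1 → C_0 maps an edge to its endpoints' difference, ∂[p,q] = q − p.
This gives a 5×10 integer matrix of rank 4; reducing to Smith normal form yields diagonal entries (1,1,1,1).

Boundary ∂_2: C_2 → C_1 acts by ∂[p,q,r] = [q,r] − [p,r] + [p,q]. For instance
  ∂[1,2,3] = [2,3] − [1,3] + [1,2],
  ∂[0,1,2] = [1,2] − [0,2] + [0,1].
The 10×5 boundary matrix has rank 5 and Smith normal form diag(1,1,1,1,1).

Reading off H_k = ker ∂_k / im ∂_{k+1}:

  H_0: rank C_0 − rank ∂_1 = 5 − 4 = 1, and the invariant factors of ∂_1 are all 1, so H_0 ≅ Z.
  H_1: rank ker ∂_1 − rank ∂_2 = (10 − 4) − 5 = 1, and the invariant factors of ∂_2 are all 1, so H_1 ≅ Z.
  H_2: rank ker ∂_2 − rank ∂_3 = (5 − 5) − 0 = 0, and there is no ∂_3, so H_2 ≅ 0.

Hence the Betti numbers are b_0 = 1, b_1 = 1, b_2 = 0.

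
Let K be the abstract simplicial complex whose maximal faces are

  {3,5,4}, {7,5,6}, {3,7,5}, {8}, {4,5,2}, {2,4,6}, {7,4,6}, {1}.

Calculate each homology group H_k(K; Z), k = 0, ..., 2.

H_0 ≅ Z^3,  H_1 ≅ Z,  H_2 = 0.

K has 8 vertices, 12 edges, 6 triangles.
rank ∂_0 = 0, rank ∂_1 = 5 ⇒ b_0 = 8 − 0 − 5 = 3; all invariant factors of ∂_1 are 1 so no torsion. So H_0 ≅ Z^3.
rank ∂_1 = 5, rank ∂_2 = 6 ⇒ b_1 = 12 − 5 − 6 = 1; all invariant factors of ∂_2 are 1 so no torsion. So H_1 ≅ Z.
rank ∂_2 = 6, rank ∂_3 = 0 ⇒ b_2 = 6 − 6 − 0 = 0. So H_2 ≅ 0.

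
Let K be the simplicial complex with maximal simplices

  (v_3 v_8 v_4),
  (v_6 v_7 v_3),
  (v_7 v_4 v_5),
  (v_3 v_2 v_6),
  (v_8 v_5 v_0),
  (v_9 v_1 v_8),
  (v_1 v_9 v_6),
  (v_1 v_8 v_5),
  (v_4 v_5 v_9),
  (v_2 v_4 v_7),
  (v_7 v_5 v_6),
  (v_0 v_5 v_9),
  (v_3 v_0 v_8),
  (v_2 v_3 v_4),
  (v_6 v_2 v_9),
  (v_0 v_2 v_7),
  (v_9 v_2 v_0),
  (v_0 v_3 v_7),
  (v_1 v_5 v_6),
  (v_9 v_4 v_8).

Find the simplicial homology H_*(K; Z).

H_0 ≅ Z,  H_1 ≅ Z ⊕ Z/2Z,  H_2 = 0.

We work with the vertex ordering v_0 < v_1 < v_2 < v_3 < v_4 < v_5 < v_6 < v_7 < v_8 < v_9. The simplices of K, each written with vertices in increasing order, are:

  0-simplices (10): [v_0], [v_1], [v_2], [v_3], [v_4], [v_5], [v_6], [v_7], [v_8], [v_9]
  1-simplices (30): (30 of them)
  2-simplices (20): (20 of them)

Hence C_0 ≅ Z^10, C_1 ≅ Z^30, C_2 ≅ Z^20.

∂_1: C_1 → C_0 is given by ∂[p,q] = [q] − [p]. For instance
  ∂[v_2,v_7] = [v_7] − [v_2].
As a 10×30 matrix over Z this has rank 9, with invariant factors (1,1,1,1,1,1,1,1,1).

Boundary ∂_2: C_2 → C_1 acts by ∂[p,q,r] = [q,r] − [p,r] + [p,q]. For instance
  ∂[v_0,v_5,v_9] = [v_5,v_9] − [v_0,v_9] + [v_0,v_5],
  ∂[v_1,v_5,v_6] = [v_5,v_6] − [v_1,v_6] + [v_1,v_5].
This gives a 30×20 integer matrix of rank 20; reducing to Smith normal form yields diagonal entries (1,1,1,1,1,1,1,1,1,1,1,1,1,1,1,1,1,1,1,2).

From H_k ≅ ker(∂_k) / im(∂_{k+1}) we obtain:

  H_0: rank C_0 − rank ∂_1 = 10 − 9 = 1, and the invariant factors of ∂_1 are all 1, so H_0 ≅ Z.
  H_1: rank ker ∂_1 − rank ∂_2 = (30 − 9) − 20 = 1, and ∂_2 has invariant factor 2 > 1, so H_1 ≅ Z ⊕ Z/2Z.
  H_2: rank ker ∂_2 − rank ∂_3 = (20 − 20) − 0 = 0, and there is no ∂_3, so H_2 ≅ 0.

(K is a triangulation of the Klein bottle.)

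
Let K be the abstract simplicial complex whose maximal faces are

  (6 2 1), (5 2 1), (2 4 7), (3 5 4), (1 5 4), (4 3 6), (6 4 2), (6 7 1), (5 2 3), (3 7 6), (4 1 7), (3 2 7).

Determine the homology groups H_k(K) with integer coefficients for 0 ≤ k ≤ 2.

Order the vertices as 1 < 2 < 3 < 4 < 5 < 6 < 7. Listing each simplex with vertices in this order, K has dimension 2 with simplices:

  0-simplices (7): [1], [2], [3], [4], [5], [6], [7]
  1-simplices (18): [1,2], [1,4], [1,5], [1,6], [1,7], [2,3], [2,4], [2,5], [2,6], [2,7], [3,4], [3,5], [3,6], [3,7], [4,5], [4,6], [4,7], [6,7]
  2-simplices (12): [1,2,5], [1,2,6], [1,4,5], [1,4,7], [1,6,7], [2,3,5], [2,3,7], [2,4,6], [2,4,7], [3,4,5], [3,4,6], [3,6,7]

so the chain groups are C_0 ≅ Z^7, C_1 ≅ Z^18, C_2 ≅ Z^12.

The boundary map ∂_1: C_1 → C_0 is given by ∂[p,q] = [q] − [p].
The resulting 7×18 matrix has rank 6, and its Smith normal form has invariant factors (1,1,1,1,1,1).

∂_2: C_2 → C_1 acts by ∂[p,q,r] = [q,r] − [p,r] + [p,q]. For instance
  ∂[1,2,5] = [2,5] − [1,5] + [1,2],
  ∂[1,2,6] = [2,6] − [1,6] + [1,2].
As a 18×12 matrix over Z this has rank 12, with invariant factors (1,1,1,1,1,1,1,1,1,1,1,2).

Reading off H_k = ker ∂_k / im ∂_{k+1}:

  H_0: rank C_0 − rank ∂_1 = 7 − 6 = 1, and the invariant factors of ∂_1 are all 1, so H_0 = Z.
  H_1: rank ker ∂_1 − rank ∂_2 = (18 − 6) − 12 = 0, and ∂_2 has invariant factor 2 > 1, so H_1 = Z_2.
  H_2: rank ker ∂_2 − rank ∂_3 = (12 − 12) − 0 = 0, and there is no ∂_3, so H_2 = 0.

As a check, the Euler characteristic is 7 − 18 + 12 = 1, which agrees with 1 − 0 + 0 = 1.

H_0 ≅ Z,  H_1 ≅ Z_2,  H_2 = 0.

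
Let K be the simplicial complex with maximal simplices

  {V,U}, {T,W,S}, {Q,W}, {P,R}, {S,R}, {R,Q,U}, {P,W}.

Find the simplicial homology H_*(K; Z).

Fix the vertex order P < Q < R < S < T < U < V < W and write every simplex with vertices in increasing order. Then dim K = 2 and the simplices of K are:

  0-simplices (8): P, Q, R, S, T, U, V, W
  1-simplices (11): PR, PW, QR, QU, QW, RS, RU, ST, SW, TW, UV
  2-simplices (2): QRU, STW

Hence C_0 ≅ Z^8, C_1 ≅ Z^11, C_2 ≅ Z^2.

The boundary map ∂_1: C_1 → C_0 maps an edge to its endpoints' difference, ∂[p,q] = q − p.
The 8×11 boundary matrix has rank 7 and Smith normal form diag(1,1,1,1,1,1,1).

The boundary map ∂_2: C_2 → C_1 acts by ∂[p,q,r] = [q,r] − [p,r] + [p,q]. For instance
  ∂STW = TW − SW + ST,
  ∂QRU = RU − QU + QR.
This gives a 11×2 integer matrix of rank 2; reducing to Smith normal form yields diagonal entries (1,1).

Reading off H_k = ker ∂_k / im ∂_{k+1}:

  H_0: rank C_0 − rank ∂_1 = 8 − 7 = 1, and the invariant factors of ∂_1 are all 1, so H_0 = Z.
  H_1: rank ker ∂_1 − rank ∂_2 = (11 − 7) − 2 = 2, and the invariant factors of ∂_2 are all 1, so H_1 = Z^2.
  H_2: rank ker ∂_2 − rank ∂_3 = (2 − 2) − 0 = 0, and there is no ∂_3, so H_2 = 0.

H_0 = Z,  H_1 = Z^2,  H_2 = 0.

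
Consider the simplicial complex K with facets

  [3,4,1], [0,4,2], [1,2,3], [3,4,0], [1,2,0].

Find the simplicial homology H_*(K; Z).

H_0 = Z,  H_1 = Z,  H_2 = 0.

Take the total order 0 < 1 < 2 < 3 < 4 on the vertex set. Then K (dimension 2) consists of the simplices:

  0-simplices (5): [0], [1], [2], [3], [4]
  1-simplices (10): [0,1], [0,2], [0,3], [0,4], [1,2], [1,3], [1,4], [2,3], [2,4], [3,4]
  2-simplices (5): [0,1,2], [0,2,4], [0,3,4], [1,2,3], [1,3,4]

so the chain groups are C_0 ≅ Z^5, C_1 ≅ Z^10, C_2 ≅ Z^5.

The boundary map ∂_1: C_1 → C_0 maps an edge to its endpoints' difference, ∂[p,q] = q − p. For instance
  ∂[0,1] = [1] − [0].
This gives a 5×10 integer matrix of rank 4; reducing to Smith normal form yields diagonal entries (1,1,1,1).

Boundary ∂_2: C_2 → C_1 maps a triangle to the signed sum of its edges. For instance
  ∂[1,2,3] = [2,3] − [1,3] + [1,2],
  ∂[1,3,4] = [3,4] − [1,4] + [1,3].
The 10×5 boundary matrix has rank 5 and Smith normal form diag(1,1,1,1,1).

Now H_k = ker ∂_k / im ∂_{k+1}, so:

  H_0: rank C_0 − rank ∂_1 = 5 − 4 = 1, and the invariant factors of ∂_1 are all 1, so H_0 = Z.
  H_1: rank ker ∂_1 − rank ∂_2 = (10 − 4) − 5 = 1, and the invariant factors of ∂_2 are all 1, so H_1 = Z.
  H_2: rank ker ∂_2 − rank ∂_3 = (5 − 5) − 0 = 0, and there is no ∂_3, so H_2 = 0.

As a check, the Euler characteristic is 5 − 10 + 5 = 0, which agrees with 1 − 1 + 0 = 0.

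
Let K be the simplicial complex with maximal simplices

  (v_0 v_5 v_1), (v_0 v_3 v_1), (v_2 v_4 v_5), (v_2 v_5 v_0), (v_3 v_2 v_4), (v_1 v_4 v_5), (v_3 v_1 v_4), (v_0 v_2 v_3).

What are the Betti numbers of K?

b_0 = 1, b_1 = 0, b_2 = 1.

Order the vertices as v_0 < v_1 < v_2 < v_3 < v_4 < v_5. Listing each simplex with vertices in this order, K has dimension 2 with simplices:

  0-simplices (6): [v_0], [v_1], [v_2], [v_3], [v_4], [v_5]
  1-simplices (12): [v_0,v_1], [v_0,v_2], [v_0,v_3], [v_0,v_5], [v_1,v_3], [v_1,v_4], [v_1,v_5], [v_2,v_3], [v_2,v_4], [v_2,v_5], [v_3,v_4], [v_4,v_5]
  2-simplices (8): [v_0,v_1,v_3], [v_0,v_1,v_5], [v_0,v_2,v_3], [v_0,v_2,v_5], [v_1,v_3,v_4], [v_1,v_4,v_5], [v_2,v_3,v_4], [v_2,v_4,v_5]

so the chain groups are C_0 ≅ Z^6, C_1 ≅ Z^12, C_2 ≅ Z^8.

∂_1: C_1 → C_0 is given by ∂[p,q] = [q] − [p].
The resulting 6×12 matrix has rank 5, and its Smith normal form has invariant factors (1,1,1,1,1).

∂_2: C_2 → C_1 maps a triangle to the signed sum of its edges. For instance
  ∂[v_1,v_3,v_4] = [v_3,v_4] − [v_1,v_4] + [v_1,v_3],
  ∂[v_1,v_4,v_5] = [v_4,v_5] − [v_1,v_5] + [v_1,v_4].
The resulting 12×8 matrix has rank 7, and its Smith normal form has invariant factors (1,1,1,1,1,1,1).

From H_k ≅ ker(∂_k) / im(∂_{k+1}) we obtain:

  H_0: rank C_0 − rank ∂_1 = 6 − 5 = 1, and the invariant factors of ∂_1 are all 1, so H_0 ≅ Z.
  H_1: rank ker ∂_1 − rank ∂_2 = (12 − 5) − 7 = 0, and the invariant factors of ∂_2 are all 1, so H_1 ≅ 0.
  H_2: rank ker ∂_2 − rank ∂_3 = (8 − 7) − 0 = 1, and there is no ∂_3, so H_2 ≅ Z.

Hence the Betti numbers are b_0 = 1, b_1 = 0, b_2 = 1.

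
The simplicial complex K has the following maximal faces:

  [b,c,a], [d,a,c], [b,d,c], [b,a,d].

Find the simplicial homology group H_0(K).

Take the total order a < b < c < d on the vertex set. Then K (dimension 2) consists of the simplices:

  0-simplices (4): a, b, c, d
  1-simplices (6): ab, ac, ad, bc, bd, cd
  2-simplices (4): abc, abd, acd, bcd

Hence C_0 ≅ Z^4, C_1 ≅ Z^6, C_2 ≅ Z^4.

Boundary ∂_1: C_1 → C_0 maps an edge to its endpoints' difference, ∂[p,q] = q − p. For instance
  ∂ac = c − a.
The resulting 4×6 matrix has rank 3, and its Smith normal form has invariant factors (1,1,1).

The boundary map ∂_2: C_2 → C_1 sends each 2-simplex [p,q,r] to [q,r] − [p,r] + [p,q]. For instance
  ∂abc = bc − ac + ab,
  ∂abd = bd − ad + ab.
This gives a 6×4 integer matrix of rank 3; reducing to Smith normal form yields diagonal entries (1,1,1).

From H_k ≅ ker(∂_k) / im(∂_{k+1}) we obtain:

  H_0: rank C_0 − rank ∂_1 = 4 − 3 = 1, and the invariant factors of ∂_1 are all 1, so H_0 ≅ Z.

(K is a triangulation of the 2-sphere S^2.)

H_0 = Z.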